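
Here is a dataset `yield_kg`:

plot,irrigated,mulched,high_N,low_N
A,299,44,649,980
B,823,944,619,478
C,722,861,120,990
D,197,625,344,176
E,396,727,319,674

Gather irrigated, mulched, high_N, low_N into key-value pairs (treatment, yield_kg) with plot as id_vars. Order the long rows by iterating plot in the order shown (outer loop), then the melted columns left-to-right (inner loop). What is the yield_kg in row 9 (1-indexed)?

722

20 rows total (5 × 4). Row 9: index ⌊(9-1)/4⌋ = 2 into plot → C; (9-1) mod 4 = 0 into the melted columns → irrigated.
So row 9 is (C, irrigated, 722); yield_kg = 722.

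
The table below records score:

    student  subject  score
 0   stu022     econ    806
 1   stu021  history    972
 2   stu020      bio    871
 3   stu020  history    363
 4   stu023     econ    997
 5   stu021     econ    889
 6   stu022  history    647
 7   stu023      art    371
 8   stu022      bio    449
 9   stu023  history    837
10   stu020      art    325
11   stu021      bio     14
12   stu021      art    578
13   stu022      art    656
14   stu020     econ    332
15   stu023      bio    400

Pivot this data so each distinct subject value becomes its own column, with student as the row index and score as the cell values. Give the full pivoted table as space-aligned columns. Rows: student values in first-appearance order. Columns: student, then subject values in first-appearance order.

Columns: student plus the 4 distinct subject values (econ, history, bio, art).
For example, row stu022 column econ takes score=806 from the long row (stu022, econ).

student  econ  history  bio  art
stu022   806   647      449  656
stu021   889   972      14   578
stu020   332   363      871  325
stu023   997   837      400  371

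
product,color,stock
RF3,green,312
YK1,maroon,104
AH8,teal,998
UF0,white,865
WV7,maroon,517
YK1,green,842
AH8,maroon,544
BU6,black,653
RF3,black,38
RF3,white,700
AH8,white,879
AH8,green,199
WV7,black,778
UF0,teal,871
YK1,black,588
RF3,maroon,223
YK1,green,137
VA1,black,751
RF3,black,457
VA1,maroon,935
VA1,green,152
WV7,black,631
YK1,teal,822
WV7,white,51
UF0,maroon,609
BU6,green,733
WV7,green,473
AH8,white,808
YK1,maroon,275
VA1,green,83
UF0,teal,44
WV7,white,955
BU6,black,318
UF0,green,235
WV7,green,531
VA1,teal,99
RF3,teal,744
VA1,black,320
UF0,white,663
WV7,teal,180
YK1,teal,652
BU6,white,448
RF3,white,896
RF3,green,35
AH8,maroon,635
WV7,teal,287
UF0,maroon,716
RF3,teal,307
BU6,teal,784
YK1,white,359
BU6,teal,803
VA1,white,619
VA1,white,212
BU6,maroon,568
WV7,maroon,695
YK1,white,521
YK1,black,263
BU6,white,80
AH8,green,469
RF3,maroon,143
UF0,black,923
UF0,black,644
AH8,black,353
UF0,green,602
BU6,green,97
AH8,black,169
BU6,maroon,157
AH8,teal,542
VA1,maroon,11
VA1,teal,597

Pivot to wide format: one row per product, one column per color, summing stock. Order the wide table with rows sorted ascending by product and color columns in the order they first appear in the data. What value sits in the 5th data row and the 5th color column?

1071

With rows sorted ascending by product, row 5 is product=VA1. color columns in first-appearance order: green, maroon, teal, white, black; column 5 is black.
Long rows with product=VA1, color=black: 751 + 320 = 1071.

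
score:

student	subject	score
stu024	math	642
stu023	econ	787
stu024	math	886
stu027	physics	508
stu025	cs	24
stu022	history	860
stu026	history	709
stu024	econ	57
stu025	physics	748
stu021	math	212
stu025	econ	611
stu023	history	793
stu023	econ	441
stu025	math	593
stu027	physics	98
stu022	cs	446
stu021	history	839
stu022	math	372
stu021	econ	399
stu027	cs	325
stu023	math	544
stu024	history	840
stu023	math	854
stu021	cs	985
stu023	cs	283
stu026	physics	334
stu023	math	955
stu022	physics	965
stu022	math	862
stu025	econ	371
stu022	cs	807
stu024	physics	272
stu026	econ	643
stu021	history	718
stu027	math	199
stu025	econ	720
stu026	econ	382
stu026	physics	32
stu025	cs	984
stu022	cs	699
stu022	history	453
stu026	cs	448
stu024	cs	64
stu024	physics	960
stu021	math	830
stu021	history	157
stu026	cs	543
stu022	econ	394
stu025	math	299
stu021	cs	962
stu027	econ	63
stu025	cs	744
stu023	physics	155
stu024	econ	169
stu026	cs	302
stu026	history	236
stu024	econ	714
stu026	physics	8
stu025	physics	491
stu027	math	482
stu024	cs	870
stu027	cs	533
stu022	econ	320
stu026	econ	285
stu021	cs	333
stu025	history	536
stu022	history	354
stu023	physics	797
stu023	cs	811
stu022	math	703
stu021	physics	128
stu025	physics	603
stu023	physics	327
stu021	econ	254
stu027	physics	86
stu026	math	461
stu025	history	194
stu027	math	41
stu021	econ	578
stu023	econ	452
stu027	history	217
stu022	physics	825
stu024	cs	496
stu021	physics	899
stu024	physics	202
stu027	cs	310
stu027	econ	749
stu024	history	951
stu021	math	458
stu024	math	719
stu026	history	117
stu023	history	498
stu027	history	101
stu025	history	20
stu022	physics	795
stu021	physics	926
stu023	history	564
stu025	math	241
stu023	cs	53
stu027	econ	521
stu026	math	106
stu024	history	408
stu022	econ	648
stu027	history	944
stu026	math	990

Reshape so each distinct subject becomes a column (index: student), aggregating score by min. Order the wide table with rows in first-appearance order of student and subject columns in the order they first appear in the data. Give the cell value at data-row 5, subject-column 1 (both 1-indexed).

With rows in first-appearance order of student, row 5 is student=stu022. subject columns in first-appearance order: math, econ, physics, cs, history; column 1 is math.
Long rows with student=stu022, subject=math: min(372, 862, 703) = 372.

372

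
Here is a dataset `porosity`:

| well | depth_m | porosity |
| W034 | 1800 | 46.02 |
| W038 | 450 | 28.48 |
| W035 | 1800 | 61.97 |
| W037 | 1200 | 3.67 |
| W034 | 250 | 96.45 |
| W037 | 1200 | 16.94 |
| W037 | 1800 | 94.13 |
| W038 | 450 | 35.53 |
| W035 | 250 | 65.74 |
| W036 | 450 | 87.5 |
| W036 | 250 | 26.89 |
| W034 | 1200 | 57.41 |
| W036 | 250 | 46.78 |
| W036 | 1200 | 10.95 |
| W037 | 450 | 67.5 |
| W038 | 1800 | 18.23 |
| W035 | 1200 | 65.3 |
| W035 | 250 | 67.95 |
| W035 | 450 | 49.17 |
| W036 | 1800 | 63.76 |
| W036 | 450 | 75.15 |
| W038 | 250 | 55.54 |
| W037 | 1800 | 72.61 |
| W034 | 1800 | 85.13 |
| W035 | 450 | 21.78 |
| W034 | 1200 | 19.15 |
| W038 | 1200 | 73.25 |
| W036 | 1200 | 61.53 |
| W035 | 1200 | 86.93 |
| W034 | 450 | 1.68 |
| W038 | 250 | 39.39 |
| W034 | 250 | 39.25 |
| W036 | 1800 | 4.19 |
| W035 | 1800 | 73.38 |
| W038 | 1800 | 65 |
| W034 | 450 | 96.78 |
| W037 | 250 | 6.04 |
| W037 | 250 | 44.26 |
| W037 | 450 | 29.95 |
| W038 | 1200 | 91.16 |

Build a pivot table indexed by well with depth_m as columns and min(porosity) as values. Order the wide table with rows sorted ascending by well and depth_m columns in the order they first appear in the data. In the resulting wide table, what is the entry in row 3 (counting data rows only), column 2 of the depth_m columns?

75.15

With rows sorted ascending by well, row 3 is well=W036. depth_m columns in first-appearance order: 1800, 450, 1200, 250; column 2 is 450.
Long rows with well=W036, depth_m=450: min(87.5, 75.15) = 75.15.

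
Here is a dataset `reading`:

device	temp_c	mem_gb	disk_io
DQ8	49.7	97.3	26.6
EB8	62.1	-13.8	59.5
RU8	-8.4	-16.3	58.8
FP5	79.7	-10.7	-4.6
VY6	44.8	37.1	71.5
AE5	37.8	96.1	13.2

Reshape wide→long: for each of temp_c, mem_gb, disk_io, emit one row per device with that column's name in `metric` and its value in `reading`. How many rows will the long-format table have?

6 device values × 3 melted columns = 18 rows.

18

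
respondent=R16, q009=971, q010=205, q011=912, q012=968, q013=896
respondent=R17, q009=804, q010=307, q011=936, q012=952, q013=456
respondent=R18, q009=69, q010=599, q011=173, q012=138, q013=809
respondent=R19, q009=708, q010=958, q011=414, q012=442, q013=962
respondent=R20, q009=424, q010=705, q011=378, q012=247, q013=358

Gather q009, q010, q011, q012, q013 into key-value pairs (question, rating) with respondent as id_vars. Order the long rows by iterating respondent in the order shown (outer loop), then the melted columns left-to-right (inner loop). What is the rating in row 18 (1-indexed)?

414

25 rows total (5 × 5). Row 18: index ⌊(18-1)/5⌋ = 3 into respondent → R19; (18-1) mod 5 = 2 into the melted columns → q011.
So row 18 is (R19, q011, 414); rating = 414.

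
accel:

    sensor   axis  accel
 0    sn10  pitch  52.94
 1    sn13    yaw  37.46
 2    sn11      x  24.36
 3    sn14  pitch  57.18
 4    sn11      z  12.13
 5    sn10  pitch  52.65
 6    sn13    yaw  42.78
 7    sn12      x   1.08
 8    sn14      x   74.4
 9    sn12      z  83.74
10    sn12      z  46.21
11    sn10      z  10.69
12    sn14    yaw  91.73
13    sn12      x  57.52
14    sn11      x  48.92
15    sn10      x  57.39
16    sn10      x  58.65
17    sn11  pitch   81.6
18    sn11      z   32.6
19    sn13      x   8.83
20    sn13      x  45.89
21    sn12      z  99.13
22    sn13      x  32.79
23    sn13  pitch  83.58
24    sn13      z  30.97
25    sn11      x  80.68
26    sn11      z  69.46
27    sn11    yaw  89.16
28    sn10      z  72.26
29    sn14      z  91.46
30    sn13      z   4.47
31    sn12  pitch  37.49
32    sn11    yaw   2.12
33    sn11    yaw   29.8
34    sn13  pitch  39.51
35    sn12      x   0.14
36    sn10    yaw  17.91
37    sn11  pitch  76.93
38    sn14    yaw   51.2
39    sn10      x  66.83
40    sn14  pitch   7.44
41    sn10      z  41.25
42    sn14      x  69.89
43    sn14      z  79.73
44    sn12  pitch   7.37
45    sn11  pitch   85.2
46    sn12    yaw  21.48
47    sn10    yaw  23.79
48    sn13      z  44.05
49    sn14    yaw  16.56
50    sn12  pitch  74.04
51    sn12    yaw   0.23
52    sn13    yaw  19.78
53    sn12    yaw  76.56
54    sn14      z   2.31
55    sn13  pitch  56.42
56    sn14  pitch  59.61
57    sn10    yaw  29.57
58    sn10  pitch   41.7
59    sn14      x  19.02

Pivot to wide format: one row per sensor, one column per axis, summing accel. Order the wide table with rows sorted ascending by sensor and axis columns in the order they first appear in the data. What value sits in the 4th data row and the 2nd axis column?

100.02

With rows sorted ascending by sensor, row 4 is sensor=sn13. axis columns in first-appearance order: pitch, yaw, x, z; column 2 is yaw.
Long rows with sensor=sn13, axis=yaw: 37.46 + 42.78 + 19.78 = 100.02.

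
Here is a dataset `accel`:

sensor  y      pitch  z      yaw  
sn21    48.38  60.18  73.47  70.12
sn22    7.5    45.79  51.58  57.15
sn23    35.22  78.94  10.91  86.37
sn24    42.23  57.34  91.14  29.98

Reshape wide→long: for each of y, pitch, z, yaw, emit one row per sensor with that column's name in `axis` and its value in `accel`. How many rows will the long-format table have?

16

4 sensor values × 4 melted columns = 16 rows.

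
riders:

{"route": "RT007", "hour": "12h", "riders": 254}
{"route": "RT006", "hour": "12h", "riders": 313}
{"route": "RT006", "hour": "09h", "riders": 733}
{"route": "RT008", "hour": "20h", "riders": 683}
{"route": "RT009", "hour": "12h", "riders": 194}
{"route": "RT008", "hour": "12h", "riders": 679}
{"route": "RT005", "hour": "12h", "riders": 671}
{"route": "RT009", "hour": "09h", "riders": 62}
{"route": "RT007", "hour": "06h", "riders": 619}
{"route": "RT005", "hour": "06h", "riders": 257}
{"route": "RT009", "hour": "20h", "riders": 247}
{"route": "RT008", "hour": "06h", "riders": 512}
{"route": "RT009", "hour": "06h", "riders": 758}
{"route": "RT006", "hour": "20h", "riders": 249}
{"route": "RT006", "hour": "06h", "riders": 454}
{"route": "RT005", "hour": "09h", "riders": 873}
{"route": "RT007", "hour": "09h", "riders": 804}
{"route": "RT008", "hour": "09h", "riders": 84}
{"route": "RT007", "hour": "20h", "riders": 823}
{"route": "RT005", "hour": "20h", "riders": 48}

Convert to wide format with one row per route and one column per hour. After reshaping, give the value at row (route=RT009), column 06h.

Wide layout: rows indexed by route, columns are the 4 distinct hour values (12h, 09h, 20h, 06h).
Cell (route=RT009, hour=06h) draws from the long row where route=RT009 and hour=06h, which has riders=758.

758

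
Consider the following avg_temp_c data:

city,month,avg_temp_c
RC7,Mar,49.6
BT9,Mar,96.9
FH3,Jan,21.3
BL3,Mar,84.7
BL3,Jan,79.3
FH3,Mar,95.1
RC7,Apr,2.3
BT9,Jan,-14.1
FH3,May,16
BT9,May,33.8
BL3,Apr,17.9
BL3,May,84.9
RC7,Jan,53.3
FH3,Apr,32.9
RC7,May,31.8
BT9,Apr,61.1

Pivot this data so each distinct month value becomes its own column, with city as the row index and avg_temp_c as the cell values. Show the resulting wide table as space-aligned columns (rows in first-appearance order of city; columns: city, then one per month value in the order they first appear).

city  Mar   Jan    Apr   May 
RC7   49.6  53.3   2.3   31.8
BT9   96.9  -14.1  61.1  33.8
FH3   95.1  21.3   32.9  16  
BL3   84.7  79.3   17.9  84.9

Columns: city plus the 4 distinct month values (Mar, Jan, Apr, May).
For example, row RC7 column Mar takes avg_temp_c=49.6 from the long row (RC7, Mar).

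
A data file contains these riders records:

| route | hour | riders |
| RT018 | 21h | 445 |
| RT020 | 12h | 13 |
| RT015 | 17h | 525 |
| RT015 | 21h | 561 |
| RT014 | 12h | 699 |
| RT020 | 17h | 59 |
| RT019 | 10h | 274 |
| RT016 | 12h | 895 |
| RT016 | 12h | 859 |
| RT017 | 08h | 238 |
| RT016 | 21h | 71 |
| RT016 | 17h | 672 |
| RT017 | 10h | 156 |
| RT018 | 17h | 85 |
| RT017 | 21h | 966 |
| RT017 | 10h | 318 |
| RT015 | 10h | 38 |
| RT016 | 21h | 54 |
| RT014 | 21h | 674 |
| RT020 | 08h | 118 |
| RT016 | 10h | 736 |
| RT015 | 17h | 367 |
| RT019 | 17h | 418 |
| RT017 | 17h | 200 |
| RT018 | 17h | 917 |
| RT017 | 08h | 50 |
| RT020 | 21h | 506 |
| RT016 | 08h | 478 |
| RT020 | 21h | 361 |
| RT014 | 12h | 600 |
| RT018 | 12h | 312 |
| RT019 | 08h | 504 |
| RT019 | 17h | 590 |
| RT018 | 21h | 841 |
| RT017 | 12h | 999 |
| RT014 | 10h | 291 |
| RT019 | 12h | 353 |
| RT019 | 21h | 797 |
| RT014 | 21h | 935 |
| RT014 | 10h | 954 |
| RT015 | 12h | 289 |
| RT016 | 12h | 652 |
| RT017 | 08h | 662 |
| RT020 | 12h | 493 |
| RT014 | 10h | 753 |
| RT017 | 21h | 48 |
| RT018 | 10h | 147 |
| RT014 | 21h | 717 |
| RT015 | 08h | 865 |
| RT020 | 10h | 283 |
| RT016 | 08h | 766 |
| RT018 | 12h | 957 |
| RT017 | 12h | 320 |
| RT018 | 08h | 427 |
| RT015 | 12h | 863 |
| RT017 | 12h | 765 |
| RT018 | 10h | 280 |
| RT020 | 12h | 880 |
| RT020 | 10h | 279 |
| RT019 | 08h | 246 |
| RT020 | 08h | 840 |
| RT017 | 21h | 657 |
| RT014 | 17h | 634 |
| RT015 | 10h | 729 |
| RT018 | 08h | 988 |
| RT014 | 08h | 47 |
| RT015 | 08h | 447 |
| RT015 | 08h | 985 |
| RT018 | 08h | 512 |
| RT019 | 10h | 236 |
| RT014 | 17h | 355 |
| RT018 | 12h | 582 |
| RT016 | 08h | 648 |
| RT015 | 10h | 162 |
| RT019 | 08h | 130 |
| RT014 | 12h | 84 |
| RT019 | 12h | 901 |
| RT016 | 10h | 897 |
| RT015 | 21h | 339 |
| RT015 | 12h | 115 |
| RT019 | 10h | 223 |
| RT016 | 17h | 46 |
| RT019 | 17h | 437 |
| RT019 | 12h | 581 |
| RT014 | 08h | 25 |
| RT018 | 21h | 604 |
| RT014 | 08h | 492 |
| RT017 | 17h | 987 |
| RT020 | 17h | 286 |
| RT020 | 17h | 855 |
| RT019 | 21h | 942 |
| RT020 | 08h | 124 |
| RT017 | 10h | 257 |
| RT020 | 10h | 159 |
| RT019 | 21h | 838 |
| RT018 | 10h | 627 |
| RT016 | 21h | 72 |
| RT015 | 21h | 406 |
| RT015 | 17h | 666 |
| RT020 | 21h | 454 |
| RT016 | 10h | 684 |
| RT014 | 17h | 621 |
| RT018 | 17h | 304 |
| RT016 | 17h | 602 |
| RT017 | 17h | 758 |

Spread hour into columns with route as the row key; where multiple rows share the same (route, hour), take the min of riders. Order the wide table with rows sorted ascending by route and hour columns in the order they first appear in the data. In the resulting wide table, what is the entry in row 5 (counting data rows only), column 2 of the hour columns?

With rows sorted ascending by route, row 5 is route=RT018. hour columns in first-appearance order: 21h, 12h, 17h, 10h, 08h; column 2 is 12h.
Long rows with route=RT018, hour=12h: min(312, 957, 582) = 312.

312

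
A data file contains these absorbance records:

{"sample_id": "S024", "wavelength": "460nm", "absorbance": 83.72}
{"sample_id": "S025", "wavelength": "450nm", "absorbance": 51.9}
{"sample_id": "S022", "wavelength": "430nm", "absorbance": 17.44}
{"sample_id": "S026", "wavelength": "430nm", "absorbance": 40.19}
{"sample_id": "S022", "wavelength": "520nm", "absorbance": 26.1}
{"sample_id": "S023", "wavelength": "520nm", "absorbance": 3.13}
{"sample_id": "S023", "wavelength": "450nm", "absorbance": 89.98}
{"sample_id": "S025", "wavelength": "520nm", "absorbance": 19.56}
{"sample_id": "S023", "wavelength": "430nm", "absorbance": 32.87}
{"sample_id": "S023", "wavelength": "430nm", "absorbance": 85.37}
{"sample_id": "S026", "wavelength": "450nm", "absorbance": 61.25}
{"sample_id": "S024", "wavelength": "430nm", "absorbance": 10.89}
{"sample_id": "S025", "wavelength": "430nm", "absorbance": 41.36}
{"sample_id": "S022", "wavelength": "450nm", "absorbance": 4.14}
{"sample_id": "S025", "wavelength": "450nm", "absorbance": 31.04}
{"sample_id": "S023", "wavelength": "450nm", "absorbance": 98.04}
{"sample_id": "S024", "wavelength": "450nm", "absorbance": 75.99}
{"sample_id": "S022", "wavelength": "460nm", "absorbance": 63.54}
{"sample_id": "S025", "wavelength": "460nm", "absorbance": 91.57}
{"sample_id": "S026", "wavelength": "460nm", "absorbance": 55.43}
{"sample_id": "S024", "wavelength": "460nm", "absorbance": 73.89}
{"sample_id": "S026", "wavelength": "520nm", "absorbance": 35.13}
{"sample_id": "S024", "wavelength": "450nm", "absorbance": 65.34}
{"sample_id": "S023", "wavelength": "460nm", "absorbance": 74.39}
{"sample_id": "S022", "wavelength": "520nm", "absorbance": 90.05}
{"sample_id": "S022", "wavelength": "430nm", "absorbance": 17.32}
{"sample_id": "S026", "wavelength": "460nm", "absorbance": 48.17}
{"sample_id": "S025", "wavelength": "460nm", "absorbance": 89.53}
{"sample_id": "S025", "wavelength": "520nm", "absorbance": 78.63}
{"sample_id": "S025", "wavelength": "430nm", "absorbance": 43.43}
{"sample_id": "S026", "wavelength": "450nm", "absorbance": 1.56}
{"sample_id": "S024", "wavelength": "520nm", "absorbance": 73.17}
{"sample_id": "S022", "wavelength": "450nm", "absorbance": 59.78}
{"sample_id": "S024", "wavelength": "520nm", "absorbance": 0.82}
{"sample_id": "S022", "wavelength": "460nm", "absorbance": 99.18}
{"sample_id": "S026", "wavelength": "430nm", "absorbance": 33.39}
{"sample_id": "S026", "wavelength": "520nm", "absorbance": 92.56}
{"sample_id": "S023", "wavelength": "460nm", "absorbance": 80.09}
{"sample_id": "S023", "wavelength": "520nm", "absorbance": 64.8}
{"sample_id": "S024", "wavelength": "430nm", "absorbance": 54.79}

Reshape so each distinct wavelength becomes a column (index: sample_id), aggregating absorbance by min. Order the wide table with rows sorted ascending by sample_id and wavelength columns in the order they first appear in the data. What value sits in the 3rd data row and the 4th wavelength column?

With rows sorted ascending by sample_id, row 3 is sample_id=S024. wavelength columns in first-appearance order: 460nm, 450nm, 430nm, 520nm; column 4 is 520nm.
Long rows with sample_id=S024, wavelength=520nm: min(73.17, 0.82) = 0.82.

0.82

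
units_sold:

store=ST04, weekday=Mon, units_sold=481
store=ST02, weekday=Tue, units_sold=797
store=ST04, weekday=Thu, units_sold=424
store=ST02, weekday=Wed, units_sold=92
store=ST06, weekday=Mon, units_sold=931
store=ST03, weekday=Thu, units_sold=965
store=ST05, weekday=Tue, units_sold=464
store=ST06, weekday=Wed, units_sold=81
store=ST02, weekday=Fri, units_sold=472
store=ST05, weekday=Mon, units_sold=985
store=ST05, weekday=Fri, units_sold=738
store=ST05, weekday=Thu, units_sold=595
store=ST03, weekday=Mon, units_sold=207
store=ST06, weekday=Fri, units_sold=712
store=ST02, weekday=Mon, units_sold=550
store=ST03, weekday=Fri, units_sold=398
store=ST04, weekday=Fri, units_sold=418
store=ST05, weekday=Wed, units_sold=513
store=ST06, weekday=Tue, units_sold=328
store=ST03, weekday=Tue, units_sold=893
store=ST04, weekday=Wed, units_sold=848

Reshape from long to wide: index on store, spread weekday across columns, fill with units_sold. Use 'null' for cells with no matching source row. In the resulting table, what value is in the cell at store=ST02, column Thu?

null

No long-format row has store=ST02 and weekday=Thu, so the cell is null.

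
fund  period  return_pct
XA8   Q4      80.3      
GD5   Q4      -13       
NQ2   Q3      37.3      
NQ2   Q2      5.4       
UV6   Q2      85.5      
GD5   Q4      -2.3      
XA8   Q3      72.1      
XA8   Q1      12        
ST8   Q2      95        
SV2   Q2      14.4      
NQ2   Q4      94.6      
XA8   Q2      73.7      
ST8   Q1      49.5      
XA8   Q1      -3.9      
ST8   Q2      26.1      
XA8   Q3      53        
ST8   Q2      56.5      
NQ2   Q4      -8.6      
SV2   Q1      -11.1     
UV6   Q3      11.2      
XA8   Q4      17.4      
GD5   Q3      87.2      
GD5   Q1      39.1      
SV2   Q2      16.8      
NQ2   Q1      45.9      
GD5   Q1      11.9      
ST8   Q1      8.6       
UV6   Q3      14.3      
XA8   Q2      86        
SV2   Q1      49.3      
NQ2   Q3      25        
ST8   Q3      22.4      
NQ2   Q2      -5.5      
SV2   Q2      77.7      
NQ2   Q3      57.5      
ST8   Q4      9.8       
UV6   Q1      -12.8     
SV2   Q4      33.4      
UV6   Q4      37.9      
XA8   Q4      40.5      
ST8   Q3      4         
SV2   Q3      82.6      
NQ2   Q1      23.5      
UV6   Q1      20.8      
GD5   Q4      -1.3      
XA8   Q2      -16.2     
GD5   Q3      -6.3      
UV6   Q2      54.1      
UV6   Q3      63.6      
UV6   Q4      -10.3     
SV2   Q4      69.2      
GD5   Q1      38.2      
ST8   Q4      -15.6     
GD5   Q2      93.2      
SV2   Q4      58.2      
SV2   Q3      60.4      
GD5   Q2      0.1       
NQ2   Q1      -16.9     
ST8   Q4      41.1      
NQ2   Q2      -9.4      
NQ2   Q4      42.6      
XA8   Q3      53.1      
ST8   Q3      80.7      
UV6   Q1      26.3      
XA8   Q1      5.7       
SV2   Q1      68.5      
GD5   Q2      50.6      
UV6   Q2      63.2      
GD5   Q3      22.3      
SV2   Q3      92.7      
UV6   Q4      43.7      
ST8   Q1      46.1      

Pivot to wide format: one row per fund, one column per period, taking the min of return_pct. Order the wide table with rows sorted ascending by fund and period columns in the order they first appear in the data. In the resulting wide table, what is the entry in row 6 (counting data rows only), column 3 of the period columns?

With rows sorted ascending by fund, row 6 is fund=XA8. period columns in first-appearance order: Q4, Q3, Q2, Q1; column 3 is Q2.
Long rows with fund=XA8, period=Q2: min(73.7, 86, -16.2) = -16.2.

-16.2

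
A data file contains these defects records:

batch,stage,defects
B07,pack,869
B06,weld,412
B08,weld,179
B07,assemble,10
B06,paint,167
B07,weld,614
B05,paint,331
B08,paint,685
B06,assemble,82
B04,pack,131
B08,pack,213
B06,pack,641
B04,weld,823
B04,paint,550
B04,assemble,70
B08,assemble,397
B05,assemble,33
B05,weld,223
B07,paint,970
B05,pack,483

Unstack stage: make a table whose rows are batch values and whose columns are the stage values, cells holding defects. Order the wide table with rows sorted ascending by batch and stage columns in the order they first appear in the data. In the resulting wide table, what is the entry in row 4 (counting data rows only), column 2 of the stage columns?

614

With rows sorted ascending by batch, row 4 is batch=B07. stage columns in first-appearance order: pack, weld, assemble, paint; column 2 is weld.
Long rows with batch=B07, stage=weld: defects = 614.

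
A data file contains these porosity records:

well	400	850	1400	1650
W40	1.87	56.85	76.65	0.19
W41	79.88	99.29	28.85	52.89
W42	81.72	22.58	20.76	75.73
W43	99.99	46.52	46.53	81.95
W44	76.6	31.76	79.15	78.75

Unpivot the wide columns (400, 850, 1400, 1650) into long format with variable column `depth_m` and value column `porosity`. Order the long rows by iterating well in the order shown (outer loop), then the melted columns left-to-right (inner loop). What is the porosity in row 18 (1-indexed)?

31.76

20 rows total (5 × 4). Row 18: index ⌊(18-1)/4⌋ = 4 into well → W44; (18-1) mod 4 = 1 into the melted columns → 850.
So row 18 is (W44, 850, 31.76); porosity = 31.76.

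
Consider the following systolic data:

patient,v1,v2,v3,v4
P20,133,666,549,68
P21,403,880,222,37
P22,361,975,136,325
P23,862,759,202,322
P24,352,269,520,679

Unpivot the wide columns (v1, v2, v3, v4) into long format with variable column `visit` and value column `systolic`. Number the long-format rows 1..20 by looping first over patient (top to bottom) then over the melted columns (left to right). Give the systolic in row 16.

322

20 rows total (5 × 4). Row 16: index ⌊(16-1)/4⌋ = 3 into patient → P23; (16-1) mod 4 = 3 into the melted columns → v4.
So row 16 is (P23, v4, 322); systolic = 322.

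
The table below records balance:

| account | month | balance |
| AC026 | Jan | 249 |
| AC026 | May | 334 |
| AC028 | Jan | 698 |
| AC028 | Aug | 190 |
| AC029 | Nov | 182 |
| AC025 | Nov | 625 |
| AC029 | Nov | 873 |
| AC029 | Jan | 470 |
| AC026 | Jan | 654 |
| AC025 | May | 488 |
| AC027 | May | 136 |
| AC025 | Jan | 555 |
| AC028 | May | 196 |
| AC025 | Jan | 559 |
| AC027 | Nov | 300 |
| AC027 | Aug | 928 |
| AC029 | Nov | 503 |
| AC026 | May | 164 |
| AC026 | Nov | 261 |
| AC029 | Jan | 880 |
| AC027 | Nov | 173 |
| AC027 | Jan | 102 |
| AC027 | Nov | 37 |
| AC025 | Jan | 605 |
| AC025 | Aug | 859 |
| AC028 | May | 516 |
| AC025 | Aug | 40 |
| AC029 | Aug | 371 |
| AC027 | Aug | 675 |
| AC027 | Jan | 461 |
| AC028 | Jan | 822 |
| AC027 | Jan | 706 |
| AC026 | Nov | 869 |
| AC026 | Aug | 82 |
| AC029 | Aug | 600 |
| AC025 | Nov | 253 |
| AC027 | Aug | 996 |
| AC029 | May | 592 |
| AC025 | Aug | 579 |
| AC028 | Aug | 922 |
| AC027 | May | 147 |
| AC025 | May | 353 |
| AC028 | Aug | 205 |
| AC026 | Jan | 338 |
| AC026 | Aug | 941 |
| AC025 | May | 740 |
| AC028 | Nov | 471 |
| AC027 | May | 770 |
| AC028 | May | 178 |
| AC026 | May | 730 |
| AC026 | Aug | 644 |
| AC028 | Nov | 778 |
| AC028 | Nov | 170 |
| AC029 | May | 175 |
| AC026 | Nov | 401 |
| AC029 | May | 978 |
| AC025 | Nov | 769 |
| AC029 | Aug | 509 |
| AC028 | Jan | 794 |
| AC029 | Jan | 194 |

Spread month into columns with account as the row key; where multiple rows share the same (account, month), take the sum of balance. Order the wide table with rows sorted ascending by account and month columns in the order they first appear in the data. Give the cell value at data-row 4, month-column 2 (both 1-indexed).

With rows sorted ascending by account, row 4 is account=AC028. month columns in first-appearance order: Jan, May, Aug, Nov; column 2 is May.
Long rows with account=AC028, month=May: 196 + 516 + 178 = 890.

890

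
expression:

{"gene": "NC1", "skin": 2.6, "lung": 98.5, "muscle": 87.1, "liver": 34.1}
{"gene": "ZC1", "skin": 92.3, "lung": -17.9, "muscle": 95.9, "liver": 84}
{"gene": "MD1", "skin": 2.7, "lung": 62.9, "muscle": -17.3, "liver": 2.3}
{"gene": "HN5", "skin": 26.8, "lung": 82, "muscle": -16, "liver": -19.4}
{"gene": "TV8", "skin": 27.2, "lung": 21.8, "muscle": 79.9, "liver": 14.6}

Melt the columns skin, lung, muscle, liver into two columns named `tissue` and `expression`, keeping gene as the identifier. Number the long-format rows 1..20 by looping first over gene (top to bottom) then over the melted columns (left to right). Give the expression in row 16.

-19.4

20 rows total (5 × 4). Row 16: index ⌊(16-1)/4⌋ = 3 into gene → HN5; (16-1) mod 4 = 3 into the melted columns → liver.
So row 16 is (HN5, liver, -19.4); expression = -19.4.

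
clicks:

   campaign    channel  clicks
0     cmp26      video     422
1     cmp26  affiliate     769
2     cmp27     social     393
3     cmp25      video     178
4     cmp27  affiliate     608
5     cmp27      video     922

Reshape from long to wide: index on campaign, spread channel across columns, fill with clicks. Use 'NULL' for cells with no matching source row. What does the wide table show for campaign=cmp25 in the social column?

NULL

No long-format row has campaign=cmp25 and channel=social, so the cell is NULL.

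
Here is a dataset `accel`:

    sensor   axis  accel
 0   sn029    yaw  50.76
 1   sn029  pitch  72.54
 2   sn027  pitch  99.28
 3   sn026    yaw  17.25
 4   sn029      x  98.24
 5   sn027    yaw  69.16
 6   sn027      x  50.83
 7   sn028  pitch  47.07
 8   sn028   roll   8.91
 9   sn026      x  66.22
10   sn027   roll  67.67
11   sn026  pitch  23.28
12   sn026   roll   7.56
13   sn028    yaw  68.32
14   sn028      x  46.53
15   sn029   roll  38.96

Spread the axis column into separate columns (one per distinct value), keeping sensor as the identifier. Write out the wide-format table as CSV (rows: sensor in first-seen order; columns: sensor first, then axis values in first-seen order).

Columns: sensor plus the 4 distinct axis values (yaw, pitch, x, roll).
For example, row sn029 column yaw takes accel=50.76 from the long row (sn029, yaw).

sensor,yaw,pitch,x,roll
sn029,50.76,72.54,98.24,38.96
sn027,69.16,99.28,50.83,67.67
sn026,17.25,23.28,66.22,7.56
sn028,68.32,47.07,46.53,8.91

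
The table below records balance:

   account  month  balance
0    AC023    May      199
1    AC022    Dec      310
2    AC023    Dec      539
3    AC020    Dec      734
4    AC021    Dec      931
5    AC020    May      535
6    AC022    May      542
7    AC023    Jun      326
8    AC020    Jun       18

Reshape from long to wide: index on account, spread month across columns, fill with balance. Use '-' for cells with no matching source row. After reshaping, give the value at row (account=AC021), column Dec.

931

The long row with account=AC021, month=Dec has balance=931.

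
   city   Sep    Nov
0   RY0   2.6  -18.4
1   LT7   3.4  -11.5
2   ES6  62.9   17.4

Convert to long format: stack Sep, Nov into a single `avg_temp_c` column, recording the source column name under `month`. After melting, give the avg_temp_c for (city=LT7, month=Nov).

-11.5

Unpivoting turns each (city, wide-column) pair into one long row.
The wide cell at row LT7, column Nov holds -11.5, so the long row (LT7, Nov) has avg_temp_c=-11.5.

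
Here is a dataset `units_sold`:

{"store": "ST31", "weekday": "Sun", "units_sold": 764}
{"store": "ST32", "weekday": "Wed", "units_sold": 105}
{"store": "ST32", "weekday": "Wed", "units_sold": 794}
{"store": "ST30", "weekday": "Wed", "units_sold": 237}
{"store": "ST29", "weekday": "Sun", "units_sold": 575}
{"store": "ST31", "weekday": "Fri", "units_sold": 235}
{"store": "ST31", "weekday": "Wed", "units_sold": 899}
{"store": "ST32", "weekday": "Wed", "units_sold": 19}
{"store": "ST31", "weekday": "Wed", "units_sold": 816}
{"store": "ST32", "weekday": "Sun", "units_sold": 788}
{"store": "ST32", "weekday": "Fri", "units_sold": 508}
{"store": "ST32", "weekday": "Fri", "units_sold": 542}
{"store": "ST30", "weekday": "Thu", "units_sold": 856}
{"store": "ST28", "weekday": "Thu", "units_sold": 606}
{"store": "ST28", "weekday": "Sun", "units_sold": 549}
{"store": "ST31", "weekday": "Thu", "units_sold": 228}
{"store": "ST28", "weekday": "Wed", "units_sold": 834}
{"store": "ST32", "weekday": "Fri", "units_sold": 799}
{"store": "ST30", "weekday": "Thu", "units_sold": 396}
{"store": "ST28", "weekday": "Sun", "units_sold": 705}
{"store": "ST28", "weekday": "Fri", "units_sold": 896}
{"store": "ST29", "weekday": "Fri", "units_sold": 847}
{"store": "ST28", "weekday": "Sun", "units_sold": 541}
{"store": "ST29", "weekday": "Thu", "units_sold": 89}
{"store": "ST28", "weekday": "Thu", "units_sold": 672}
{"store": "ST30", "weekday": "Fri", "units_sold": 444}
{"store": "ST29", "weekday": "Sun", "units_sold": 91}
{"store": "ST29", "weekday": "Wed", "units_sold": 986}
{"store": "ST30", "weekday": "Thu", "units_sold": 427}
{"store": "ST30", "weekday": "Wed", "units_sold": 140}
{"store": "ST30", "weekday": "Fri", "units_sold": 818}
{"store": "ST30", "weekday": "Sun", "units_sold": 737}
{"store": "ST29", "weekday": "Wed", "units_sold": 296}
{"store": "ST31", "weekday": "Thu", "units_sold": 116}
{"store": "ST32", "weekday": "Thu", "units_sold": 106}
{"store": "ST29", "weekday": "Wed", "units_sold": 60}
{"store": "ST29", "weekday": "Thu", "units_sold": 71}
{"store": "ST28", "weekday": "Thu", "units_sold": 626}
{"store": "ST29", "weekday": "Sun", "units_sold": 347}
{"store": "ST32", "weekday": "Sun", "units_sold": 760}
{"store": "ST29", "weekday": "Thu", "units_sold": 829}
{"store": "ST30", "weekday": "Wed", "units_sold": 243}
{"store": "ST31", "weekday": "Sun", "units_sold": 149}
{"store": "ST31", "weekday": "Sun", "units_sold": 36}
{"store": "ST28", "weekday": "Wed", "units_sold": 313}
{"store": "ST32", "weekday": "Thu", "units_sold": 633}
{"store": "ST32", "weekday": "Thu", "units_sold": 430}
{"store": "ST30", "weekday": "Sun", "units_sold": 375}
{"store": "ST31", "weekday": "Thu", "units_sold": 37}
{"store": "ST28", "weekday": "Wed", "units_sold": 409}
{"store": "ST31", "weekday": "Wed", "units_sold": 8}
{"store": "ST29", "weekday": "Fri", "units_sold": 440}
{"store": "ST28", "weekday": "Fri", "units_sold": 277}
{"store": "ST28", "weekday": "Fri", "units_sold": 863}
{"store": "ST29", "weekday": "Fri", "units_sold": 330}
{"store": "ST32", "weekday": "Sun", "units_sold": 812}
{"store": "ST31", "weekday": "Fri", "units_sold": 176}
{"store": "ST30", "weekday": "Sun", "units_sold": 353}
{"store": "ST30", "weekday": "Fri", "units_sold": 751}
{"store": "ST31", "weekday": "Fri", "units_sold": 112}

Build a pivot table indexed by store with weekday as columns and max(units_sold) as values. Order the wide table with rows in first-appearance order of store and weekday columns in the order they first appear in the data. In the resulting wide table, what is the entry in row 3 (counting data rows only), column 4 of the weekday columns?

With rows in first-appearance order of store, row 3 is store=ST30. weekday columns in first-appearance order: Sun, Wed, Fri, Thu; column 4 is Thu.
Long rows with store=ST30, weekday=Thu: max(856, 396, 427) = 856.

856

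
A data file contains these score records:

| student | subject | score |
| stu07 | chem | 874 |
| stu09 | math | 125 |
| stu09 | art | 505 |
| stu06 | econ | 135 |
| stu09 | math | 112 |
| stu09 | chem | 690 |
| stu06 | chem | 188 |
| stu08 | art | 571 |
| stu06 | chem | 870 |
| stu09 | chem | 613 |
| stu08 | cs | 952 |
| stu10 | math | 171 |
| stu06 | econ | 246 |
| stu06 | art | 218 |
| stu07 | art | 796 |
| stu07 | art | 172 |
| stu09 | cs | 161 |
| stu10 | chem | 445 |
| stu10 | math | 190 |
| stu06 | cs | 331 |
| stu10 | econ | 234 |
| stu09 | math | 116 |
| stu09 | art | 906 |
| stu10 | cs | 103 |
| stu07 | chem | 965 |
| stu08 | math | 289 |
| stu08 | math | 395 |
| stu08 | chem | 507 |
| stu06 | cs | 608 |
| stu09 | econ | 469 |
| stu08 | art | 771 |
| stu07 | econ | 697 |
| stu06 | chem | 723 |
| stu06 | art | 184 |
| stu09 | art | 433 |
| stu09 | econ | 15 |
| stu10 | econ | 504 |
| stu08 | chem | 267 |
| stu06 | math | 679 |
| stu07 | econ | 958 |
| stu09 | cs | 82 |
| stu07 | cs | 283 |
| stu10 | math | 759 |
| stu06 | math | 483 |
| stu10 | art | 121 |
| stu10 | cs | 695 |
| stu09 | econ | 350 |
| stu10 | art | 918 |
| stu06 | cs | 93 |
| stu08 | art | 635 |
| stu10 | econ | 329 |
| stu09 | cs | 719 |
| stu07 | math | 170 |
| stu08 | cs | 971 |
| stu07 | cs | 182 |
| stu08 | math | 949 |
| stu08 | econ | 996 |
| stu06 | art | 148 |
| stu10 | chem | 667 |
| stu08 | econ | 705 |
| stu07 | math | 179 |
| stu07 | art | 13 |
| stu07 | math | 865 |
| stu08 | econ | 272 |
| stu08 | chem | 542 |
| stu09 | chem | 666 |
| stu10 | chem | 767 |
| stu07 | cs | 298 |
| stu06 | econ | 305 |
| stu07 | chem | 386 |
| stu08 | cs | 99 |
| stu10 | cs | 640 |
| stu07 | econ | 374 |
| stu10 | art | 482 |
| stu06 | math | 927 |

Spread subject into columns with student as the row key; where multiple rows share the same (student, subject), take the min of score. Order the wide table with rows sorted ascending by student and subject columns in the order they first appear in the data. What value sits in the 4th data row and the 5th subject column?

With rows sorted ascending by student, row 4 is student=stu09. subject columns in first-appearance order: chem, math, art, econ, cs; column 5 is cs.
Long rows with student=stu09, subject=cs: min(161, 82, 719) = 82.

82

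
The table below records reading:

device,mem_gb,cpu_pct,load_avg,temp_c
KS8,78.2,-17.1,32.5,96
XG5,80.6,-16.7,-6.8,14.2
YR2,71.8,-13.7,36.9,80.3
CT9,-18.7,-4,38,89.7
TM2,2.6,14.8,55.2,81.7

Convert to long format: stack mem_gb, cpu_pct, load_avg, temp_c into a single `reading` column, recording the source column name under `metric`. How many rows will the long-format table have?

5 device values × 4 melted columns = 20 rows.

20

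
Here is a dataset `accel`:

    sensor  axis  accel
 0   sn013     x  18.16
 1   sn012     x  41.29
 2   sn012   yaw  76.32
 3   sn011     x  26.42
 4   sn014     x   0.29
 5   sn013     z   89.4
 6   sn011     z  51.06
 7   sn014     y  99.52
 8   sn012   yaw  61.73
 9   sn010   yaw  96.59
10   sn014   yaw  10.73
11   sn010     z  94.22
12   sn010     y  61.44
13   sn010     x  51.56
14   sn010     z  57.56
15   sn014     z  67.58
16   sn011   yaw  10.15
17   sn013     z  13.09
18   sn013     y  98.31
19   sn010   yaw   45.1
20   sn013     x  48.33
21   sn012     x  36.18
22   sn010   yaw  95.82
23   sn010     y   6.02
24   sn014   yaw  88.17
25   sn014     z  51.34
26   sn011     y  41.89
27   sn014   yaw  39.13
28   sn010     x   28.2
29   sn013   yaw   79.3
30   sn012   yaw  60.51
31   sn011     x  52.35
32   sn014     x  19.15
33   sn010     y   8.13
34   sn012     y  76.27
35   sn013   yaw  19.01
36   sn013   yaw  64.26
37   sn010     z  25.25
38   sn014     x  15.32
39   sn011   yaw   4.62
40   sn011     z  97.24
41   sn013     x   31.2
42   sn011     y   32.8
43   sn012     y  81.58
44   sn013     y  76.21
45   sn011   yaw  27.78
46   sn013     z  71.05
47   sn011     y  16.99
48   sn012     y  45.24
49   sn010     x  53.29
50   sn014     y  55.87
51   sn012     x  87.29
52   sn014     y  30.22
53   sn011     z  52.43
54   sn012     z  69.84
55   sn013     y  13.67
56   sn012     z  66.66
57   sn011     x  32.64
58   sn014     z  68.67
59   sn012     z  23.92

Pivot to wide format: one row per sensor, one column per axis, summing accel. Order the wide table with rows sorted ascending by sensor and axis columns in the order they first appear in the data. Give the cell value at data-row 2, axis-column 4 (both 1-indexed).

91.68

With rows sorted ascending by sensor, row 2 is sensor=sn011. axis columns in first-appearance order: x, yaw, z, y; column 4 is y.
Long rows with sensor=sn011, axis=y: 41.89 + 32.8 + 16.99 = 91.68.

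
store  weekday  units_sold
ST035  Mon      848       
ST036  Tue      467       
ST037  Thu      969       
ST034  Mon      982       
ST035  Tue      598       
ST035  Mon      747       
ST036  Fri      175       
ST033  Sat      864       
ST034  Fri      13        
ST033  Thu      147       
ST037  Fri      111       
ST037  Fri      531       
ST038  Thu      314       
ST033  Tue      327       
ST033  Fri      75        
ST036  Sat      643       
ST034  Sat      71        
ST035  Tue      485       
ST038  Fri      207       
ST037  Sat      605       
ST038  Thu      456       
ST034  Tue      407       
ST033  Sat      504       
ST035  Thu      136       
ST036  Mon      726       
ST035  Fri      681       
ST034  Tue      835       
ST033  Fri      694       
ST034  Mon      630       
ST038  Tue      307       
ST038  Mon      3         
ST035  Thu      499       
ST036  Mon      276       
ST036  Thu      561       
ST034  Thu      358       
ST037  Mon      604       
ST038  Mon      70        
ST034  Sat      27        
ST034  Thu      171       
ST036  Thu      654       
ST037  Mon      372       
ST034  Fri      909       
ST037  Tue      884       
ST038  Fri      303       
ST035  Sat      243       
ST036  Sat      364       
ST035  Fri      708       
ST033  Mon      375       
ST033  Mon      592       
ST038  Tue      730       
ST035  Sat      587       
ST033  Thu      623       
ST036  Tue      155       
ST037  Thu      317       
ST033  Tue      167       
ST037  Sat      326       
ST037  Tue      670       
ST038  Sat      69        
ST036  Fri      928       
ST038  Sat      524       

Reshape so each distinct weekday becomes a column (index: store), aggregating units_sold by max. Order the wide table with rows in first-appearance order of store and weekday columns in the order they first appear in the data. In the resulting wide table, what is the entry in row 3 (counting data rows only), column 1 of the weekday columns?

With rows in first-appearance order of store, row 3 is store=ST037. weekday columns in first-appearance order: Mon, Tue, Thu, Fri, Sat; column 1 is Mon.
Long rows with store=ST037, weekday=Mon: max(604, 372) = 604.

604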